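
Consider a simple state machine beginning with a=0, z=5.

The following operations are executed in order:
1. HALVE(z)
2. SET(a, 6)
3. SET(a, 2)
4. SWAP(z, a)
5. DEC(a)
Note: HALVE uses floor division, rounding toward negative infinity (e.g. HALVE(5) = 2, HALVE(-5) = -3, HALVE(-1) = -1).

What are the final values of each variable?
{a: 1, z: 2}

Step-by-step execution:
Initial: a=0, z=5
After step 1 (HALVE(z)): a=0, z=2
After step 2 (SET(a, 6)): a=6, z=2
After step 3 (SET(a, 2)): a=2, z=2
After step 4 (SWAP(z, a)): a=2, z=2
After step 5 (DEC(a)): a=1, z=2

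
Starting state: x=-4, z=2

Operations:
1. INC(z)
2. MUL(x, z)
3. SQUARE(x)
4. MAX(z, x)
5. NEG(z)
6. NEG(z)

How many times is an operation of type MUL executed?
1

Counting MUL operations:
Step 2: MUL(x, z) ← MUL
Total: 1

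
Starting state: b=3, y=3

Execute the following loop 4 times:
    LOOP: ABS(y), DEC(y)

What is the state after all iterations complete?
b=3, y=-1

Iteration trace:
Start: b=3, y=3
After iteration 1: b=3, y=2
After iteration 2: b=3, y=1
After iteration 3: b=3, y=0
After iteration 4: b=3, y=-1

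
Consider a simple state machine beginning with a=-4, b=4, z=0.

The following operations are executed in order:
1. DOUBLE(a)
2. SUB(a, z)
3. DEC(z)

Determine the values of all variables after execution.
{a: -8, b: 4, z: -1}

Step-by-step execution:
Initial: a=-4, b=4, z=0
After step 1 (DOUBLE(a)): a=-8, b=4, z=0
After step 2 (SUB(a, z)): a=-8, b=4, z=0
After step 3 (DEC(z)): a=-8, b=4, z=-1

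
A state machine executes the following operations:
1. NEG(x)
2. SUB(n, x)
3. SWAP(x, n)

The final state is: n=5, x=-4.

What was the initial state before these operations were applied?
n=1, x=-5

Working backwards:
Final state: n=5, x=-4
Before step 3 (SWAP(x, n)): n=-4, x=5
Before step 2 (SUB(n, x)): n=1, x=5
Before step 1 (NEG(x)): n=1, x=-5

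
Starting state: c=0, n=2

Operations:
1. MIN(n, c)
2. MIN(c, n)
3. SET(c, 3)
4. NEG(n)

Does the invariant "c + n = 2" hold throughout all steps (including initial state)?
No, violated after step 1

The invariant is violated after step 1.

State at each step:
Initial: c=0, n=2
After step 1: c=0, n=0
After step 2: c=0, n=0
After step 3: c=3, n=0
After step 4: c=3, n=0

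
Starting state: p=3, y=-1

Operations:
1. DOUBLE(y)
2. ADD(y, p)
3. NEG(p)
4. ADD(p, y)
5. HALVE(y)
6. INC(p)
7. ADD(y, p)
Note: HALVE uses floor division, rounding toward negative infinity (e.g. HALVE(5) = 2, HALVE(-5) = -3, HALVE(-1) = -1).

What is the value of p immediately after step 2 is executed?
p = 3

Tracing p through execution:
Initial: p = 3
After step 1 (DOUBLE(y)): p = 3
After step 2 (ADD(y, p)): p = 3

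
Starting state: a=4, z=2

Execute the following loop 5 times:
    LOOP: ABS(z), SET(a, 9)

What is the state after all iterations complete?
a=9, z=2

Iteration trace:
Start: a=4, z=2
After iteration 1: a=9, z=2
After iteration 2: a=9, z=2
After iteration 3: a=9, z=2
After iteration 4: a=9, z=2
After iteration 5: a=9, z=2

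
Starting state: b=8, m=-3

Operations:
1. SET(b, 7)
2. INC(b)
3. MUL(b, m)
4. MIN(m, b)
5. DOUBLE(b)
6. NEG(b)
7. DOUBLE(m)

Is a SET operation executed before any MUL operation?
Yes

First SET: step 1
First MUL: step 3
Since 1 < 3, SET comes first.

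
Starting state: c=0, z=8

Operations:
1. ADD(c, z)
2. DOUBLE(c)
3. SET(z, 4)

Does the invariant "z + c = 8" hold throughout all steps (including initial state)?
No, violated after step 1

The invariant is violated after step 1.

State at each step:
Initial: c=0, z=8
After step 1: c=8, z=8
After step 2: c=16, z=8
After step 3: c=16, z=4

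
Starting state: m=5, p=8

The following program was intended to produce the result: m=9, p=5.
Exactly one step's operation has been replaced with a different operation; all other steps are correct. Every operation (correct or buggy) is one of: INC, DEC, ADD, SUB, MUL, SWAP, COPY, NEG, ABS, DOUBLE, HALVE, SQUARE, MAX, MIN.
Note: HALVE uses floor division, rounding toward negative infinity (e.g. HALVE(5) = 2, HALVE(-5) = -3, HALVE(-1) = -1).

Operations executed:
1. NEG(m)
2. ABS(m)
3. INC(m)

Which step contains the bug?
Step 1

Trace with buggy code:
Initial: m=5, p=8
After step 1: m=-5, p=8
After step 2: m=5, p=8
After step 3: m=6, p=8
Actual final m=6, p=8 ≠ expected m=9, p=5.
Step 1 is the only position where a single-operation replacement can produce the expected result.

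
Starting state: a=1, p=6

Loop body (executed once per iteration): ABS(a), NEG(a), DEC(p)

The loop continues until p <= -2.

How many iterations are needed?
8

Tracing iterations:
Initial: a=1, p=6
After iteration 1: a=-1, p=5
After iteration 2: a=-1, p=4
After iteration 3: a=-1, p=3
After iteration 4: a=-1, p=2
After iteration 5: a=-1, p=1
After iteration 6: a=-1, p=0
After iteration 7: a=-1, p=-1
After iteration 8: a=-1, p=-2
p <= -2 now holds, so the loop exits after 8 iterations.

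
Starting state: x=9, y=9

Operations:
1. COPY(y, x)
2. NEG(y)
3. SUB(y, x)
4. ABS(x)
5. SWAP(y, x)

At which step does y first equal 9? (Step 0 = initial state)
Step 0

Tracing y:
Initial: y = 9 ← first occurrence
After step 1: y = 9
After step 2: y = -9
After step 3: y = -18
After step 4: y = -18
After step 5: y = 9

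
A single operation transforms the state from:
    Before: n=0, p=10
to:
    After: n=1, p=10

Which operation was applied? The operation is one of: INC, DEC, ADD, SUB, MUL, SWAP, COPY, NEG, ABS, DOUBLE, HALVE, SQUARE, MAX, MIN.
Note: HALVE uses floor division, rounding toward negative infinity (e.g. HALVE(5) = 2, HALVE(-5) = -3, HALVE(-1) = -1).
INC(n)

Analyzing the change:
Before: n=0, p=10
After: n=1, p=10
Variable n changed from 0 to 1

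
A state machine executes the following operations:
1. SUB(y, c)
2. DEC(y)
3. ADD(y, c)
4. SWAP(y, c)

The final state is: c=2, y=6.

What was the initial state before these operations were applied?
c=6, y=3

Working backwards:
Final state: c=2, y=6
Before step 4 (SWAP(y, c)): c=6, y=2
Before step 3 (ADD(y, c)): c=6, y=-4
Before step 2 (DEC(y)): c=6, y=-3
Before step 1 (SUB(y, c)): c=6, y=3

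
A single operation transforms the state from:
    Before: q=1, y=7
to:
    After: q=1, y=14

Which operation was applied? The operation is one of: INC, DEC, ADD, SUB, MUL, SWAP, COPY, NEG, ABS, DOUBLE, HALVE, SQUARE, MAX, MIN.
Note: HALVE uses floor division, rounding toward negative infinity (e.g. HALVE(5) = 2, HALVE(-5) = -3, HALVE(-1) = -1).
DOUBLE(y)

Analyzing the change:
Before: q=1, y=7
After: q=1, y=14
Variable y changed from 7 to 14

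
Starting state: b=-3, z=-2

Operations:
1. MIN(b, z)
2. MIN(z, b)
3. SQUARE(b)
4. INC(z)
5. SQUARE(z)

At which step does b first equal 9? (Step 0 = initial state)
Step 3

Tracing b:
Initial: b = -3
After step 1: b = -3
After step 2: b = -3
After step 3: b = 9 ← first occurrence
After step 4: b = 9
After step 5: b = 9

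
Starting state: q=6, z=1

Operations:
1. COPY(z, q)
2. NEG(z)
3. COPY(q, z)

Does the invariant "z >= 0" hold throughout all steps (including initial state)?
No, violated after step 2

The invariant is violated after step 2.

State at each step:
Initial: q=6, z=1
After step 1: q=6, z=6
After step 2: q=6, z=-6
After step 3: q=-6, z=-6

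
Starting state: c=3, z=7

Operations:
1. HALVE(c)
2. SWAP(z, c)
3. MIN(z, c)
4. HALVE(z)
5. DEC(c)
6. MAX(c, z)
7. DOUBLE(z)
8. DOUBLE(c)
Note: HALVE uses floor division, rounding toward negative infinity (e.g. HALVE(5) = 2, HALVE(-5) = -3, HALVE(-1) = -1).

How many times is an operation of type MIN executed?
1

Counting MIN operations:
Step 3: MIN(z, c) ← MIN
Total: 1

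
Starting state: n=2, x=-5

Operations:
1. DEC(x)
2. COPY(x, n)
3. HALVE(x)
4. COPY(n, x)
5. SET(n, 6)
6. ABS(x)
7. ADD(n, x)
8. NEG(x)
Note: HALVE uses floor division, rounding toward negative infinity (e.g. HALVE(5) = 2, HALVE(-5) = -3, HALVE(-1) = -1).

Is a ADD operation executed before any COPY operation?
No

First ADD: step 7
First COPY: step 2
Since 7 > 2, COPY comes first.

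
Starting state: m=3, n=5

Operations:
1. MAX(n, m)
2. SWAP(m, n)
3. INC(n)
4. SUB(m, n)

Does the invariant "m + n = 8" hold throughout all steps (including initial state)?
No, violated after step 3

The invariant is violated after step 3.

State at each step:
Initial: m=3, n=5
After step 1: m=3, n=5
After step 2: m=5, n=3
After step 3: m=5, n=4
After step 4: m=1, n=4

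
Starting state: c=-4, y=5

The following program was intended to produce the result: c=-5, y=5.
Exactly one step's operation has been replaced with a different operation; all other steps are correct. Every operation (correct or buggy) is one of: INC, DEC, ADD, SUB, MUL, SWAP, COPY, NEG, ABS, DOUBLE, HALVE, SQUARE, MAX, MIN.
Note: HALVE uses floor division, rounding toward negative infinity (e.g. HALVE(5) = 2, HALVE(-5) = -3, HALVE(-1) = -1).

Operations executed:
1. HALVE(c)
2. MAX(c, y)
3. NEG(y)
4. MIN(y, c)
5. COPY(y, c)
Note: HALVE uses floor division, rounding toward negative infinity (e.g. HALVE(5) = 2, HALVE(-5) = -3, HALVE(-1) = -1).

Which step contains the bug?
Step 5

Trace with buggy code:
Initial: c=-4, y=5
After step 1: c=-2, y=5
After step 2: c=5, y=5
After step 3: c=5, y=-5
After step 4: c=5, y=-5
After step 5: c=5, y=5
Actual final c=5, y=5 ≠ expected c=-5, y=5.
Step 5 is the only position where a single-operation replacement can produce the expected result.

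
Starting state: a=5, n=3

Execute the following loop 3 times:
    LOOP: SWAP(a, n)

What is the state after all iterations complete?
a=3, n=5

Iteration trace:
Start: a=5, n=3
After iteration 1: a=3, n=5
After iteration 2: a=5, n=3
After iteration 3: a=3, n=5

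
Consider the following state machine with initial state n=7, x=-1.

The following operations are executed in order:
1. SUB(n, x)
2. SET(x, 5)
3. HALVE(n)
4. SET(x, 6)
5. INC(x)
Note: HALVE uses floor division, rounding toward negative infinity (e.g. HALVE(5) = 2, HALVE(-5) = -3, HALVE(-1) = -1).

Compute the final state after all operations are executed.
{n: 4, x: 7}

Step-by-step execution:
Initial: n=7, x=-1
After step 1 (SUB(n, x)): n=8, x=-1
After step 2 (SET(x, 5)): n=8, x=5
After step 3 (HALVE(n)): n=4, x=5
After step 4 (SET(x, 6)): n=4, x=6
After step 5 (INC(x)): n=4, x=7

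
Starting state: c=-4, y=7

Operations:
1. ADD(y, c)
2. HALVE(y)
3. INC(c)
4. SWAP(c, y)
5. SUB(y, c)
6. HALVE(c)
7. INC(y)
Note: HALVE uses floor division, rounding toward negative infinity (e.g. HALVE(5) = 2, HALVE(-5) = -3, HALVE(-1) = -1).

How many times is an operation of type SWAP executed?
1

Counting SWAP operations:
Step 4: SWAP(c, y) ← SWAP
Total: 1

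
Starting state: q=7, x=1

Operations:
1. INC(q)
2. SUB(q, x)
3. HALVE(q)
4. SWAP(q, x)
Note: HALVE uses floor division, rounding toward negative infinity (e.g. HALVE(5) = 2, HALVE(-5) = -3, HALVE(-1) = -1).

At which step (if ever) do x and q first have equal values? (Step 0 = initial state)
Never

x and q never become equal during execution.

Comparing values at each step:
Initial: x=1, q=7
After step 1: x=1, q=8
After step 2: x=1, q=7
After step 3: x=1, q=3
After step 4: x=3, q=1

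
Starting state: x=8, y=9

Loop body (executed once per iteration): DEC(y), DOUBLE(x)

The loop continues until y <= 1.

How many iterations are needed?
8

Tracing iterations:
Initial: x=8, y=9
After iteration 1: x=16, y=8
After iteration 2: x=32, y=7
After iteration 3: x=64, y=6
After iteration 4: x=128, y=5
After iteration 5: x=256, y=4
After iteration 6: x=512, y=3
After iteration 7: x=1024, y=2
After iteration 8: x=2048, y=1
y <= 1 now holds, so the loop exits after 8 iterations.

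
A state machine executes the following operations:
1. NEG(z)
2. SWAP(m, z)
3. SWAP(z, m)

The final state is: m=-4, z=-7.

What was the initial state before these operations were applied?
m=-4, z=7

Working backwards:
Final state: m=-4, z=-7
Before step 3 (SWAP(z, m)): m=-7, z=-4
Before step 2 (SWAP(m, z)): m=-4, z=-7
Before step 1 (NEG(z)): m=-4, z=7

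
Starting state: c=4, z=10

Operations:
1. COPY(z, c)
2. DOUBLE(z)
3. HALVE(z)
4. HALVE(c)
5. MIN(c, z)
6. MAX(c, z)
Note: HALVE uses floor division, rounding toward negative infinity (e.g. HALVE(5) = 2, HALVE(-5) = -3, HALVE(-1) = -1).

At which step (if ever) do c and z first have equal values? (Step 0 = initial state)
Step 1

c and z first become equal after step 1.

Comparing values at each step:
Initial: c=4, z=10
After step 1: c=4, z=4 ← equal!
After step 2: c=4, z=8
After step 3: c=4, z=4 ← equal!
After step 4: c=2, z=4
After step 5: c=2, z=4
After step 6: c=4, z=4 ← equal!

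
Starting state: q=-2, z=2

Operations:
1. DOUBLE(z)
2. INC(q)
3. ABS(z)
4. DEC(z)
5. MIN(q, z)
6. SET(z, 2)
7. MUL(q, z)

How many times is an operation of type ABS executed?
1

Counting ABS operations:
Step 3: ABS(z) ← ABS
Total: 1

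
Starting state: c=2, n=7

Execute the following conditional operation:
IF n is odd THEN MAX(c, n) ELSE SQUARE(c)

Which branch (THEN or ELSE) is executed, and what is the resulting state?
Branch: THEN, Final state: c=7, n=7

Evaluating condition: n is odd
Condition is True, so THEN branch executes
After MAX(c, n): c=7, n=7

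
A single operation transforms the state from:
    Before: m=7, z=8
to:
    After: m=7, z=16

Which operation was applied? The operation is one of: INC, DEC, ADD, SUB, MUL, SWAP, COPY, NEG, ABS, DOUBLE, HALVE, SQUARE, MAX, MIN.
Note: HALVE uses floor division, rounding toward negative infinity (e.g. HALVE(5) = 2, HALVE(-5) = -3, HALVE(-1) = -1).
DOUBLE(z)

Analyzing the change:
Before: m=7, z=8
After: m=7, z=16
Variable z changed from 8 to 16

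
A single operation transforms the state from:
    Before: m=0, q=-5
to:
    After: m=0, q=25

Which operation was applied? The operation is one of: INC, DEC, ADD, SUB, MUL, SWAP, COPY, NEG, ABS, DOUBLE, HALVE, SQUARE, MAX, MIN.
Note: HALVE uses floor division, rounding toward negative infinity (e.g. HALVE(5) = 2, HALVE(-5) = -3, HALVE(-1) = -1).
SQUARE(q)

Analyzing the change:
Before: m=0, q=-5
After: m=0, q=25
Variable q changed from -5 to 25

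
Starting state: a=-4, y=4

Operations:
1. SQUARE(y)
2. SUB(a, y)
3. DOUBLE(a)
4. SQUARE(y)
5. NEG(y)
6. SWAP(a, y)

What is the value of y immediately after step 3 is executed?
y = 16

Tracing y through execution:
Initial: y = 4
After step 1 (SQUARE(y)): y = 16
After step 2 (SUB(a, y)): y = 16
After step 3 (DOUBLE(a)): y = 16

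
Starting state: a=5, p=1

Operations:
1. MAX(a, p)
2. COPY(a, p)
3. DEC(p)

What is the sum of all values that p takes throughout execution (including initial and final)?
3

Values of p at each step:
Initial: p = 1
After step 1: p = 1
After step 2: p = 1
After step 3: p = 0
Sum = 1 + 1 + 1 + 0 = 3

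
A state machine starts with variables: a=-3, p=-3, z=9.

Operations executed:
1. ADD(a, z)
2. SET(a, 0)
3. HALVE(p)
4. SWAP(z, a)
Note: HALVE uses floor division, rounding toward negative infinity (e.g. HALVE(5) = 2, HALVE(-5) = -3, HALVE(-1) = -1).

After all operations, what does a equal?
a = 9

Tracing execution:
Step 1: ADD(a, z) → a = 6
Step 2: SET(a, 0) → a = 0
Step 3: HALVE(p) → a = 0
Step 4: SWAP(z, a) → a = 9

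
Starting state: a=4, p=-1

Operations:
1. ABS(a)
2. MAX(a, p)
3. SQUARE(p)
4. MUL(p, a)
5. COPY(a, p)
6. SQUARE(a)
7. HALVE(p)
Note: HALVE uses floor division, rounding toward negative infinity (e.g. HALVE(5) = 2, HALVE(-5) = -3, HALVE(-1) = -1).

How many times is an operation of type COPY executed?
1

Counting COPY operations:
Step 5: COPY(a, p) ← COPY
Total: 1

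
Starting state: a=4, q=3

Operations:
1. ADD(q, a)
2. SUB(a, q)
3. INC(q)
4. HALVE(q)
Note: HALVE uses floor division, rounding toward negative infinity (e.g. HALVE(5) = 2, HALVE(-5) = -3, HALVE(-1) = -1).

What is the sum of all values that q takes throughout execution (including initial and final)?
29

Values of q at each step:
Initial: q = 3
After step 1: q = 7
After step 2: q = 7
After step 3: q = 8
After step 4: q = 4
Sum = 3 + 7 + 7 + 8 + 4 = 29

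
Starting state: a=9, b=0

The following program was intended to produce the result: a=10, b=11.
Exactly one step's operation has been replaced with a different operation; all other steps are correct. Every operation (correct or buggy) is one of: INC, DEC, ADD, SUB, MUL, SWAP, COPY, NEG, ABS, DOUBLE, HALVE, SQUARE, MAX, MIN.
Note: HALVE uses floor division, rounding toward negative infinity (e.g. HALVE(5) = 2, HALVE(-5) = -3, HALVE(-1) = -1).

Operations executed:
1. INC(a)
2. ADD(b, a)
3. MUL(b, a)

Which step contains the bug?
Step 3

Trace with buggy code:
Initial: a=9, b=0
After step 1: a=10, b=0
After step 2: a=10, b=10
After step 3: a=10, b=100
Actual final a=10, b=100 ≠ expected a=10, b=11.
Step 3 is the only position where a single-operation replacement can produce the expected result.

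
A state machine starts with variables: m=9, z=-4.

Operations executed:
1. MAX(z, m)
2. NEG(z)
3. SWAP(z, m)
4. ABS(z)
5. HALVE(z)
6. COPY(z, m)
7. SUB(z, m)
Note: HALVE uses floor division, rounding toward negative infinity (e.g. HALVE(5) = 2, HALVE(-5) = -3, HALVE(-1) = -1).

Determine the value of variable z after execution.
z = 0

Tracing execution:
Step 1: MAX(z, m) → z = 9
Step 2: NEG(z) → z = -9
Step 3: SWAP(z, m) → z = 9
Step 4: ABS(z) → z = 9
Step 5: HALVE(z) → z = 4
Step 6: COPY(z, m) → z = -9
Step 7: SUB(z, m) → z = 0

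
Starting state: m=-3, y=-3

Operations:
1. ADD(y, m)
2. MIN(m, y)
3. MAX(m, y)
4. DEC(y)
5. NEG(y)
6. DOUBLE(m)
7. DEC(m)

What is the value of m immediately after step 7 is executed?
m = -13

Tracing m through execution:
Initial: m = -3
After step 1 (ADD(y, m)): m = -3
After step 2 (MIN(m, y)): m = -6
After step 3 (MAX(m, y)): m = -6
After step 4 (DEC(y)): m = -6
After step 5 (NEG(y)): m = -6
After step 6 (DOUBLE(m)): m = -12
After step 7 (DEC(m)): m = -13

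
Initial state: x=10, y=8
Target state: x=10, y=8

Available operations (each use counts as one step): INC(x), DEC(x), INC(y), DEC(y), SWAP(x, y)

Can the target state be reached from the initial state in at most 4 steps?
Yes

Path (0 steps): 0 steps (already at target)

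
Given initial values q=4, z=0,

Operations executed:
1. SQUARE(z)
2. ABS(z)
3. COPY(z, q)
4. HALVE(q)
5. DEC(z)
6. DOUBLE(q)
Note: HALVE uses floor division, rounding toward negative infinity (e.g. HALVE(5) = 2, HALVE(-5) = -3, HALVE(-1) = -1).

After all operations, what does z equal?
z = 3

Tracing execution:
Step 1: SQUARE(z) → z = 0
Step 2: ABS(z) → z = 0
Step 3: COPY(z, q) → z = 4
Step 4: HALVE(q) → z = 4
Step 5: DEC(z) → z = 3
Step 6: DOUBLE(q) → z = 3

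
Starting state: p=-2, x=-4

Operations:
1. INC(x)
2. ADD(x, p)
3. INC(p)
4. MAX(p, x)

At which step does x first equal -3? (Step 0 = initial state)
Step 1

Tracing x:
Initial: x = -4
After step 1: x = -3 ← first occurrence
After step 2: x = -5
After step 3: x = -5
After step 4: x = -5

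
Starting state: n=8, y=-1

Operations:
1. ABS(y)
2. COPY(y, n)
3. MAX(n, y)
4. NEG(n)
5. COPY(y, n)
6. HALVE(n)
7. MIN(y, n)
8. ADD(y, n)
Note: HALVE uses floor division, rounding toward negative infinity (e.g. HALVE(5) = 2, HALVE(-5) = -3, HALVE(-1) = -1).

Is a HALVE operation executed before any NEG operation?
No

First HALVE: step 6
First NEG: step 4
Since 6 > 4, NEG comes first.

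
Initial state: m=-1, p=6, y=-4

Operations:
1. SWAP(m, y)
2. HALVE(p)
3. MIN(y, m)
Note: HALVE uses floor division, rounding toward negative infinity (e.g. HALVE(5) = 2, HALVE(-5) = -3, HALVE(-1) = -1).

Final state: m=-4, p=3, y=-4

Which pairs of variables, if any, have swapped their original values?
None

Comparing initial and final values:
y: -4 → -4
m: -1 → -4
p: 6 → 3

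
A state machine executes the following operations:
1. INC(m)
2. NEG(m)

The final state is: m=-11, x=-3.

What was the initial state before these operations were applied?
m=10, x=-3

Working backwards:
Final state: m=-11, x=-3
Before step 2 (NEG(m)): m=11, x=-3
Before step 1 (INC(m)): m=10, x=-3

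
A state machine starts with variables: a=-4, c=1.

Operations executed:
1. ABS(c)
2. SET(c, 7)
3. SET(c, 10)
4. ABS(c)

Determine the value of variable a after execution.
a = -4

Tracing execution:
Step 1: ABS(c) → a = -4
Step 2: SET(c, 7) → a = -4
Step 3: SET(c, 10) → a = -4
Step 4: ABS(c) → a = -4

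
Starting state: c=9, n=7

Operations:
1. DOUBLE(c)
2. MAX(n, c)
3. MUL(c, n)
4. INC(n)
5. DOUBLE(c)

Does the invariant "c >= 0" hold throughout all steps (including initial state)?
Yes

The invariant holds at every step.

State at each step:
Initial: c=9, n=7
After step 1: c=18, n=7
After step 2: c=18, n=18
After step 3: c=324, n=18
After step 4: c=324, n=19
After step 5: c=648, n=19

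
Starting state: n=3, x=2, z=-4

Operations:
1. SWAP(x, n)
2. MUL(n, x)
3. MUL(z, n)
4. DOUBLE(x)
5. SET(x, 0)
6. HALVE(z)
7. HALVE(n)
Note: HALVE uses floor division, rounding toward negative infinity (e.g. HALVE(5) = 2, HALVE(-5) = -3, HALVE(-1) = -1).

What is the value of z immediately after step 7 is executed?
z = -12

Tracing z through execution:
Initial: z = -4
After step 1 (SWAP(x, n)): z = -4
After step 2 (MUL(n, x)): z = -4
After step 3 (MUL(z, n)): z = -24
After step 4 (DOUBLE(x)): z = -24
After step 5 (SET(x, 0)): z = -24
After step 6 (HALVE(z)): z = -12
After step 7 (HALVE(n)): z = -12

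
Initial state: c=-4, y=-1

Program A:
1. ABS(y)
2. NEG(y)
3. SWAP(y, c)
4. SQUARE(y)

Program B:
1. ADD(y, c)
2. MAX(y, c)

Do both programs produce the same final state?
No

Program A final state: c=-1, y=16
Program B final state: c=-4, y=-4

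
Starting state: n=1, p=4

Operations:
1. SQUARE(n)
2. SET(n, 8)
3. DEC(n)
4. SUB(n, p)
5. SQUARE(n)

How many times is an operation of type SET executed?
1

Counting SET operations:
Step 2: SET(n, 8) ← SET
Total: 1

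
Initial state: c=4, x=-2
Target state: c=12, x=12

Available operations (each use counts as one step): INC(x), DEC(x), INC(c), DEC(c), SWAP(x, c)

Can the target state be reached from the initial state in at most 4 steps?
No

The target state cannot be reached within 4 steps.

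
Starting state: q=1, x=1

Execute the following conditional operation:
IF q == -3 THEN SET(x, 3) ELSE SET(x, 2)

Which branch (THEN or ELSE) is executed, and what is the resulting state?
Branch: ELSE, Final state: q=1, x=2

Evaluating condition: q == -3
q = 1
Condition is False, so ELSE branch executes
After SET(x, 2): q=1, x=2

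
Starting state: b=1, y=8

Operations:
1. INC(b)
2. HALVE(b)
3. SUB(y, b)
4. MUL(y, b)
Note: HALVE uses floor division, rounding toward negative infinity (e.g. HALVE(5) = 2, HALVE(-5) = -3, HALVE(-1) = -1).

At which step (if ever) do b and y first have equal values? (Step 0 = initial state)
Never

b and y never become equal during execution.

Comparing values at each step:
Initial: b=1, y=8
After step 1: b=2, y=8
After step 2: b=1, y=8
After step 3: b=1, y=7
After step 4: b=1, y=7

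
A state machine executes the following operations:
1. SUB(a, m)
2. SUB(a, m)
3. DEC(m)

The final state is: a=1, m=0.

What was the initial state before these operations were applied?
a=3, m=1

Working backwards:
Final state: a=1, m=0
Before step 3 (DEC(m)): a=1, m=1
Before step 2 (SUB(a, m)): a=2, m=1
Before step 1 (SUB(a, m)): a=3, m=1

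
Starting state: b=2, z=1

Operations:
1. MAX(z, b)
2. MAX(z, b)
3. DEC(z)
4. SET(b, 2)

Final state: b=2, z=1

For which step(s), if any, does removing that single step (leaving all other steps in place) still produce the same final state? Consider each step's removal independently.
Step(s) 1, 2, 4

Testing removal of each single step:
Without step 1: final = b=2, z=1 (same)
Without step 2: final = b=2, z=1 (same)
Without step 3: final = b=2, z=2 (different)
Without step 4: final = b=2, z=1 (same)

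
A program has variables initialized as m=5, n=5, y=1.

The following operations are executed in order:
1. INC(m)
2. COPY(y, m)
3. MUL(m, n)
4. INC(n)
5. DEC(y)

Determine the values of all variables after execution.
{m: 30, n: 6, y: 5}

Step-by-step execution:
Initial: m=5, n=5, y=1
After step 1 (INC(m)): m=6, n=5, y=1
After step 2 (COPY(y, m)): m=6, n=5, y=6
After step 3 (MUL(m, n)): m=30, n=5, y=6
After step 4 (INC(n)): m=30, n=6, y=6
After step 5 (DEC(y)): m=30, n=6, y=5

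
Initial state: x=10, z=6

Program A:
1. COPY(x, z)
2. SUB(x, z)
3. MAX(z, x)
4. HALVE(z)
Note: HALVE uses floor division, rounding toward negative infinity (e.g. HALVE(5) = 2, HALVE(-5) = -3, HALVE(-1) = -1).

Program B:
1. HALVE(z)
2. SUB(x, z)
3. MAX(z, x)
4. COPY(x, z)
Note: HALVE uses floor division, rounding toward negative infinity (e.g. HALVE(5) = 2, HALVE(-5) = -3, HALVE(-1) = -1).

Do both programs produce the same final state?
No

Program A final state: x=0, z=3
Program B final state: x=7, z=7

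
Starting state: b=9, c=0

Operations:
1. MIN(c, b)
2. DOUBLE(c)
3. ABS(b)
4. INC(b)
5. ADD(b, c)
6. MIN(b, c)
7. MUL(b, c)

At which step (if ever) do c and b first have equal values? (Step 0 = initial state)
Step 6

c and b first become equal after step 6.

Comparing values at each step:
Initial: c=0, b=9
After step 1: c=0, b=9
After step 2: c=0, b=9
After step 3: c=0, b=9
After step 4: c=0, b=10
After step 5: c=0, b=10
After step 6: c=0, b=0 ← equal!
After step 7: c=0, b=0 ← equal!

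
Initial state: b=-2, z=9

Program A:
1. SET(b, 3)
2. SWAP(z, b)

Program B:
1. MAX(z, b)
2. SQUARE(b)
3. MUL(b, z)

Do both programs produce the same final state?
No

Program A final state: b=9, z=3
Program B final state: b=36, z=9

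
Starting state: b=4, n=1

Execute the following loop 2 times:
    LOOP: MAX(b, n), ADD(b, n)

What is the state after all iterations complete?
b=6, n=1

Iteration trace:
Start: b=4, n=1
After iteration 1: b=5, n=1
After iteration 2: b=6, n=1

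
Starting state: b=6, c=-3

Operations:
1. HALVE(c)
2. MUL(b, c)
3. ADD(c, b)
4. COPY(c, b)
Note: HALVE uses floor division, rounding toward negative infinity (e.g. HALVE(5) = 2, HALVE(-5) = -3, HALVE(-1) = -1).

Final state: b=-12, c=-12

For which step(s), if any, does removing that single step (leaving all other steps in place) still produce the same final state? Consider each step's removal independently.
Step(s) 3

Testing removal of each single step:
Without step 1: final = b=-18, c=-18 (different)
Without step 2: final = b=6, c=6 (different)
Without step 3: final = b=-12, c=-12 (same)
Without step 4: final = b=-12, c=-14 (different)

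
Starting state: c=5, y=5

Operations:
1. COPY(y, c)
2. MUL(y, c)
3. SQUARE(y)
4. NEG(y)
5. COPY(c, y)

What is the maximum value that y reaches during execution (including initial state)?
625

Values of y at each step:
Initial: y = 5
After step 1: y = 5
After step 2: y = 25
After step 3: y = 625 ← maximum
After step 4: y = -625
After step 5: y = -625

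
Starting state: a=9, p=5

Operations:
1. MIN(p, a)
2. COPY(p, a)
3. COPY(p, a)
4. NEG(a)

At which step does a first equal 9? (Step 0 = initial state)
Step 0

Tracing a:
Initial: a = 9 ← first occurrence
After step 1: a = 9
After step 2: a = 9
After step 3: a = 9
After step 4: a = -9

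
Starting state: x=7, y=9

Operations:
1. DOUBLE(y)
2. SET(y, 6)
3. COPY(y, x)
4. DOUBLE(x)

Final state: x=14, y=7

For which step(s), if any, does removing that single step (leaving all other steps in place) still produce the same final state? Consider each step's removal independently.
Step(s) 1, 2

Testing removal of each single step:
Without step 1: final = x=14, y=7 (same)
Without step 2: final = x=14, y=7 (same)
Without step 3: final = x=14, y=6 (different)
Without step 4: final = x=7, y=7 (different)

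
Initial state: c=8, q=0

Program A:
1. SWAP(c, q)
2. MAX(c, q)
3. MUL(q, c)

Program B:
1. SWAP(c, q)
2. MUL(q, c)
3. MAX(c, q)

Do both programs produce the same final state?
No

Program A final state: c=8, q=64
Program B final state: c=0, q=0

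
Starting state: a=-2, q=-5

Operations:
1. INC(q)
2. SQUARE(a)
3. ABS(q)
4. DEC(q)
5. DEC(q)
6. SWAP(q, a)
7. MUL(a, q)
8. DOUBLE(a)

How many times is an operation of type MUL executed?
1

Counting MUL operations:
Step 7: MUL(a, q) ← MUL
Total: 1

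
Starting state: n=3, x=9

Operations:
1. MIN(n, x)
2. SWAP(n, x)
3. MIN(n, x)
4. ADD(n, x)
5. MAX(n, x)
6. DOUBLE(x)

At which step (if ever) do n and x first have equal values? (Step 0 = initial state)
Step 3

n and x first become equal after step 3.

Comparing values at each step:
Initial: n=3, x=9
After step 1: n=3, x=9
After step 2: n=9, x=3
After step 3: n=3, x=3 ← equal!
After step 4: n=6, x=3
After step 5: n=6, x=3
After step 6: n=6, x=6 ← equal!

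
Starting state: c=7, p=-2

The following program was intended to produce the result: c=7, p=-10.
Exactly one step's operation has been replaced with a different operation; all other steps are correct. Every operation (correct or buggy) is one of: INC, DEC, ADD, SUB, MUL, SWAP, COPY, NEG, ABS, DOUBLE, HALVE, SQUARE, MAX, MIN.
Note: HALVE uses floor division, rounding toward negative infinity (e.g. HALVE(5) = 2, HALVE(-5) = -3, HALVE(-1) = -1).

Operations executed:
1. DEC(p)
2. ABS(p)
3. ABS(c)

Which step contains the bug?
Step 2

Trace with buggy code:
Initial: c=7, p=-2
After step 1: c=7, p=-3
After step 2: c=7, p=3
After step 3: c=7, p=3
Actual final c=7, p=3 ≠ expected c=7, p=-10.
Step 2 is the only position where a single-operation replacement can produce the expected result.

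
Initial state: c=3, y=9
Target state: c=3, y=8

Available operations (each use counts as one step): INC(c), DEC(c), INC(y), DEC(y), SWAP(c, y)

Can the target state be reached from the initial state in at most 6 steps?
Yes

Path (1 step): DEC(y)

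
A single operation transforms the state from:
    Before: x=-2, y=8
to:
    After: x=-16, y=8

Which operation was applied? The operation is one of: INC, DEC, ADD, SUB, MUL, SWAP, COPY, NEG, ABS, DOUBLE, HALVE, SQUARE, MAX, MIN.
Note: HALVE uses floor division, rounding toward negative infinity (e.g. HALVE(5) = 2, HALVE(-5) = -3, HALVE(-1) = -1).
MUL(x, y)

Analyzing the change:
Before: x=-2, y=8
After: x=-16, y=8
Variable x changed from -2 to -16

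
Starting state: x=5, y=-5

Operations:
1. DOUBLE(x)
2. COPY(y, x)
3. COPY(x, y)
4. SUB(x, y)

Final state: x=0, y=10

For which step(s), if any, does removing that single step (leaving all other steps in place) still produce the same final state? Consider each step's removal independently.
Step(s) 3

Testing removal of each single step:
Without step 1: final = x=0, y=5 (different)
Without step 2: final = x=0, y=-5 (different)
Without step 3: final = x=0, y=10 (same)
Without step 4: final = x=10, y=10 (different)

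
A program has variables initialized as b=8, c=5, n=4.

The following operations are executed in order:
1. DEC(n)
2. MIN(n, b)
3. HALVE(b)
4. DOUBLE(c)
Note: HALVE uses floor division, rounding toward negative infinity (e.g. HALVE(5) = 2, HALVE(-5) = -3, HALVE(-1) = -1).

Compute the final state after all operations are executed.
{b: 4, c: 10, n: 3}

Step-by-step execution:
Initial: b=8, c=5, n=4
After step 1 (DEC(n)): b=8, c=5, n=3
After step 2 (MIN(n, b)): b=8, c=5, n=3
After step 3 (HALVE(b)): b=4, c=5, n=3
After step 4 (DOUBLE(c)): b=4, c=10, n=3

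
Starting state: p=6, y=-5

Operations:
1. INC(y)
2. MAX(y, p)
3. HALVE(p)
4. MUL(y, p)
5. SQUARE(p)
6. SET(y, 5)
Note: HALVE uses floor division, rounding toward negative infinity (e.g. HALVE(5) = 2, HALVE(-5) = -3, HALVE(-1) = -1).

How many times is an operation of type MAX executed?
1

Counting MAX operations:
Step 2: MAX(y, p) ← MAX
Total: 1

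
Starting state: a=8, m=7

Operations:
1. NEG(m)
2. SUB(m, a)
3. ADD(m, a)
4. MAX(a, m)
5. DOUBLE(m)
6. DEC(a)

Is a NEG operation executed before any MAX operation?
Yes

First NEG: step 1
First MAX: step 4
Since 1 < 4, NEG comes first.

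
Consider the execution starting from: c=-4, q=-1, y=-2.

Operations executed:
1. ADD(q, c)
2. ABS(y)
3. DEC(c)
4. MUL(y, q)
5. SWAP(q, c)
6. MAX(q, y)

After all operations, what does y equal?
y = -10

Tracing execution:
Step 1: ADD(q, c) → y = -2
Step 2: ABS(y) → y = 2
Step 3: DEC(c) → y = 2
Step 4: MUL(y, q) → y = -10
Step 5: SWAP(q, c) → y = -10
Step 6: MAX(q, y) → y = -10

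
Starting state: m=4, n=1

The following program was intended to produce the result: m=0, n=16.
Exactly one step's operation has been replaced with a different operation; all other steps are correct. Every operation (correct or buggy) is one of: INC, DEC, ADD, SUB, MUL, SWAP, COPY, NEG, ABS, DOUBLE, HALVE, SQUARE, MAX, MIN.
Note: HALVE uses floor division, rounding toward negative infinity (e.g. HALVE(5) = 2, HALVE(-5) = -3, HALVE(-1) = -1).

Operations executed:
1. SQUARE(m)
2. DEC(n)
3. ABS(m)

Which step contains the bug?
Step 3

Trace with buggy code:
Initial: m=4, n=1
After step 1: m=16, n=1
After step 2: m=16, n=0
After step 3: m=16, n=0
Actual final m=16, n=0 ≠ expected m=0, n=16.
Step 3 is the only position where a single-operation replacement can produce the expected result.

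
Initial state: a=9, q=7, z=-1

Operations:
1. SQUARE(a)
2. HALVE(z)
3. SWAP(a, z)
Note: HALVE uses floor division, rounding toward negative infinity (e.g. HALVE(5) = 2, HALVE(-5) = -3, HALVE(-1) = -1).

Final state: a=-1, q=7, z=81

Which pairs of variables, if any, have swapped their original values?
None

Comparing initial and final values:
q: 7 → 7
z: -1 → 81
a: 9 → -1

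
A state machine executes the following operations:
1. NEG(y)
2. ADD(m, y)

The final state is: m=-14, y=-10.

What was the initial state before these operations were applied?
m=-4, y=10

Working backwards:
Final state: m=-14, y=-10
Before step 2 (ADD(m, y)): m=-4, y=-10
Before step 1 (NEG(y)): m=-4, y=10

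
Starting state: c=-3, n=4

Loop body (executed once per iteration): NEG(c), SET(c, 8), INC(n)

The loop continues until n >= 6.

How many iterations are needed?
2

Tracing iterations:
Initial: c=-3, n=4
After iteration 1: c=8, n=5
After iteration 2: c=8, n=6
n >= 6 now holds, so the loop exits after 2 iterations.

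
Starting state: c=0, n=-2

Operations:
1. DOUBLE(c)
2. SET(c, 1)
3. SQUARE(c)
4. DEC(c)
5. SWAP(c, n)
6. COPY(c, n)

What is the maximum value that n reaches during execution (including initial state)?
0

Values of n at each step:
Initial: n = -2
After step 1: n = -2
After step 2: n = -2
After step 3: n = -2
After step 4: n = -2
After step 5: n = 0 ← maximum
After step 6: n = 0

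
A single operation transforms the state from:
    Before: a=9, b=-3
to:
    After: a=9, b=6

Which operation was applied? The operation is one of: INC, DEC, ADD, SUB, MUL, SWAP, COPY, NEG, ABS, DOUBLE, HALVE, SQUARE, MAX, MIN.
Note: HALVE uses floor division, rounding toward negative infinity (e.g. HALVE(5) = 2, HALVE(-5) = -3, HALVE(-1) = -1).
ADD(b, a)

Analyzing the change:
Before: a=9, b=-3
After: a=9, b=6
Variable b changed from -3 to 6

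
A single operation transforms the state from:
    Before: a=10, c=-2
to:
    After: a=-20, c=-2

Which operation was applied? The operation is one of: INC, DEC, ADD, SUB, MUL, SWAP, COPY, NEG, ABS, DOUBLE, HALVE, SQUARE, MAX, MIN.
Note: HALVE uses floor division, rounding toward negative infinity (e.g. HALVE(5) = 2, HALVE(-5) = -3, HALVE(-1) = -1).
MUL(a, c)

Analyzing the change:
Before: a=10, c=-2
After: a=-20, c=-2
Variable a changed from 10 to -20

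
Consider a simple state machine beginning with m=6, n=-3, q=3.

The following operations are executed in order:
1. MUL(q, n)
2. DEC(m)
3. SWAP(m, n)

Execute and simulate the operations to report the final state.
{m: -3, n: 5, q: -9}

Step-by-step execution:
Initial: m=6, n=-3, q=3
After step 1 (MUL(q, n)): m=6, n=-3, q=-9
After step 2 (DEC(m)): m=5, n=-3, q=-9
After step 3 (SWAP(m, n)): m=-3, n=5, q=-9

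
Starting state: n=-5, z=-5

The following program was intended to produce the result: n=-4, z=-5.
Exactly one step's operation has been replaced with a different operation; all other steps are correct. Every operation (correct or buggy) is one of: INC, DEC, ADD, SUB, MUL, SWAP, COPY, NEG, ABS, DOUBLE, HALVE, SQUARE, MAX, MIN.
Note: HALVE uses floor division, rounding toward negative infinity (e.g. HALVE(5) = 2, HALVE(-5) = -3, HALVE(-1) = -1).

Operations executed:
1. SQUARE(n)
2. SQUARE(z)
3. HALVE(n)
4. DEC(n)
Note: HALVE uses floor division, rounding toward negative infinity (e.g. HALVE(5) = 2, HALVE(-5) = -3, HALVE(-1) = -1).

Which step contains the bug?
Step 2

Trace with buggy code:
Initial: n=-5, z=-5
After step 1: n=25, z=-5
After step 2: n=25, z=25
After step 3: n=12, z=25
After step 4: n=11, z=25
Actual final n=11, z=25 ≠ expected n=-4, z=-5.
Step 2 is the only position where a single-operation replacement can produce the expected result.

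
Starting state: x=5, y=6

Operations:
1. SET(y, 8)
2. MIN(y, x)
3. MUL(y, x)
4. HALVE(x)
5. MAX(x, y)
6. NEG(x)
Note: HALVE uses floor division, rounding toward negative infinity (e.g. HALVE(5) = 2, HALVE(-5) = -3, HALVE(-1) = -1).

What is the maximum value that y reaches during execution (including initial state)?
25

Values of y at each step:
Initial: y = 6
After step 1: y = 8
After step 2: y = 5
After step 3: y = 25 ← maximum
After step 4: y = 25
After step 5: y = 25
After step 6: y = 25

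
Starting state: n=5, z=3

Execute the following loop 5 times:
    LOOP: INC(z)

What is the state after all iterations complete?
n=5, z=8

Iteration trace:
Start: n=5, z=3
After iteration 1: n=5, z=4
After iteration 2: n=5, z=5
After iteration 3: n=5, z=6
After iteration 4: n=5, z=7
After iteration 5: n=5, z=8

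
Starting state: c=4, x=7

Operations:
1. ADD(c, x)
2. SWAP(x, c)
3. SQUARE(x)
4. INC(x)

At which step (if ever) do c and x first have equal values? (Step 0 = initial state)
Never

c and x never become equal during execution.

Comparing values at each step:
Initial: c=4, x=7
After step 1: c=11, x=7
After step 2: c=7, x=11
After step 3: c=7, x=121
After step 4: c=7, x=122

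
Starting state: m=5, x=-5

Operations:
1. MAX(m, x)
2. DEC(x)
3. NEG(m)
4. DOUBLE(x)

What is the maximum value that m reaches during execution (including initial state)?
5

Values of m at each step:
Initial: m = 5 ← maximum
After step 1: m = 5
After step 2: m = 5
After step 3: m = -5
After step 4: m = -5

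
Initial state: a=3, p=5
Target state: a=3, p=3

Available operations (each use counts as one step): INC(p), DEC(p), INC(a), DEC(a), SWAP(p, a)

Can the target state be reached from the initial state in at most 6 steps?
Yes

Path (2 steps): DEC(p) → DEC(p)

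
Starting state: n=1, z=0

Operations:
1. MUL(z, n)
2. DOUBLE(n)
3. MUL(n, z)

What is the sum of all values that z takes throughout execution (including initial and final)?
0

Values of z at each step:
Initial: z = 0
After step 1: z = 0
After step 2: z = 0
After step 3: z = 0
Sum = 0 + 0 + 0 + 0 = 0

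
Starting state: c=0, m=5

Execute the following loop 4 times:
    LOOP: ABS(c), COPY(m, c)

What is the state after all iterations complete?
c=0, m=0

Iteration trace:
Start: c=0, m=5
After iteration 1: c=0, m=0
After iteration 2: c=0, m=0
After iteration 3: c=0, m=0
After iteration 4: c=0, m=0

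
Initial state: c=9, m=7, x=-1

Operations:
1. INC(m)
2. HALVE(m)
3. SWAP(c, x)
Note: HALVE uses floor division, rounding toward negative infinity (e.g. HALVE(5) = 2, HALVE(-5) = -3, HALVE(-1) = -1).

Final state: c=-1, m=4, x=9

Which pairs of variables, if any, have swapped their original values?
(x, c)

Comparing initial and final values:
m: 7 → 4
x: -1 → 9
c: 9 → -1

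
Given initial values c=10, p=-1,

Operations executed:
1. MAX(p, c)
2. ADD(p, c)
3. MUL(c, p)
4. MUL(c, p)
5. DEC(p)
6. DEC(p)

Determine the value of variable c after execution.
c = 4000

Tracing execution:
Step 1: MAX(p, c) → c = 10
Step 2: ADD(p, c) → c = 10
Step 3: MUL(c, p) → c = 200
Step 4: MUL(c, p) → c = 4000
Step 5: DEC(p) → c = 4000
Step 6: DEC(p) → c = 4000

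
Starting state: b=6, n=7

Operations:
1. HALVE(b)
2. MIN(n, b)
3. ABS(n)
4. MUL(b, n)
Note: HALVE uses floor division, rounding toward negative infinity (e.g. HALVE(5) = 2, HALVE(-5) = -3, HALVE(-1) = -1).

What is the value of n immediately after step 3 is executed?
n = 3

Tracing n through execution:
Initial: n = 7
After step 1 (HALVE(b)): n = 7
After step 2 (MIN(n, b)): n = 3
After step 3 (ABS(n)): n = 3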